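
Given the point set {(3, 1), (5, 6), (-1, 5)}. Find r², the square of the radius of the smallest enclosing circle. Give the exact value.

Call the three points A, B, C in the order given.
Side lengths²: AB² = 29, AC² = 32, BC² = 37.
Since BC² = 37 < 32 + 29 = 61, the triangle is acute, so the smallest enclosing circle is the circumcircle.
Circumcentre = (31/14, 59/14), r² = 1073/98.

1073/98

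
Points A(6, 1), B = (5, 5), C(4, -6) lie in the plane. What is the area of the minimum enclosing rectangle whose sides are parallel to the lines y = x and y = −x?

In coordinates u = x + y, v = x − y the rectangle is axis-aligned; the map (x,y)→(u,v) scales areas by 2.
u-values: 7, 10, -2; range = 10 − (-2) = 12.
v-values: 5, 0, 10; range = 10 − 0 = 10.
Area = (12 × 10) / 2 = 60.

60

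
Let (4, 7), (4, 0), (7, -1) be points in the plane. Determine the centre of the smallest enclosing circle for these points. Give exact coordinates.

(5.5, 3)

Call the three points A, B, C in the order given.
Side lengths²: AB² = 49, AC² = 73, BC² = 10.
Since AC² = 73 ≥ 49 + 10 = 59, the angle opposite AC is not acute, so the smallest enclosing circle has AC as diameter.
Centre = midpoint of AC = (5.5, 3), r² = 73/4 = 18.25.
Centre = (5.5, 3).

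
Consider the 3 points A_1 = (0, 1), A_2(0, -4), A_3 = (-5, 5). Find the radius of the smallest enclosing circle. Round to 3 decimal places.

Side lengths²: A_1A_2² = 25, A_1A_3² = 41, A_2A_3² = 106.
Since A_2A_3² = 106 ≥ 41 + 25 = 66, the angle opposite A_2A_3 is not acute, so the smallest enclosing circle has A_2A_3 as diameter.
Centre = midpoint of A_2A_3 = (-2.5, 0.5), r² = 106/4 = 26.5.
r = √(26.5) ≈ 5.148.

5.148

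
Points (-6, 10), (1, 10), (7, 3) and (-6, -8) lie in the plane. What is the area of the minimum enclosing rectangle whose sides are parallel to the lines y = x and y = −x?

250

In coordinates u = x + y, v = x − y the rectangle is axis-aligned; the map (x,y)→(u,v) scales areas by 2.
u-values: 4, 11, 10, -14; range = 11 − (-14) = 25.
v-values: -16, -9, 4, 2; range = 4 − (-16) = 20.
Area = (25 × 20) / 2 = 250.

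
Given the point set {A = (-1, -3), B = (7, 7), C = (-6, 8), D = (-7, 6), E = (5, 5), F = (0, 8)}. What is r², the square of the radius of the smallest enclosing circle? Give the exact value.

A smallest enclosing disk is always determined by at most three of the input points on its boundary.
The minimum enclosing circle is determined by three boundary points: A, B, D.
Their circumcentre is (7/44, 47/11) with r² = 105001/1936.
The farthest remaining point C is at distance² 100337/1936 ≤ 105001/1936.

105001/1936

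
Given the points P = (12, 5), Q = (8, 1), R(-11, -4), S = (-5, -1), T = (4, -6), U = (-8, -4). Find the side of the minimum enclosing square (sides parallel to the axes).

23

The bounding box has width 23 and height 11.
An axis-aligned square enclosing the set must have side ≥ max(width, height).
So the minimum side is max(23, 11) = 23.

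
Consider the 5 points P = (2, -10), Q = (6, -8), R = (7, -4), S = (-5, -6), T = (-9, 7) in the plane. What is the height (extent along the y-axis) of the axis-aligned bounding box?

max y = 7, min y = -10, so height = 17.

17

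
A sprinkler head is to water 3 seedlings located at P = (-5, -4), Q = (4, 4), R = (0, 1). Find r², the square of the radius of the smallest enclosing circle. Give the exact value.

36.25

Side lengths²: PQ² = 145, PR² = 50, QR² = 25.
Since PQ² = 145 ≥ 50 + 25 = 75, the angle opposite PQ is not acute, so the smallest enclosing circle has PQ as diameter.
Centre = midpoint of PQ = (-0.5, 0), r² = 145/4 = 36.25.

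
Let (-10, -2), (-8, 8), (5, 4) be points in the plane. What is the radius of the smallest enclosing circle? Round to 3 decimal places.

Call the three points A, B, C in the order given.
Side lengths²: AB² = 104, AC² = 261, BC² = 185.
Since AC² = 261 < 185 + 104 = 289, the triangle is acute, so the smallest enclosing circle is the circumcircle.
Circumcentre = (-129/46, 81/46), r² = 69745/1058.
r = √(69745/1058) ≈ 8.119.

8.119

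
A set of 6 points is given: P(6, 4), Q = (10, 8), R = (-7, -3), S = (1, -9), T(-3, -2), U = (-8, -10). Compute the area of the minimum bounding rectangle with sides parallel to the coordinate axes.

324

x ranges over [-8, 10], width 18.
y ranges over [-10, 8], height 18.
Area = 18 × 18 = 324.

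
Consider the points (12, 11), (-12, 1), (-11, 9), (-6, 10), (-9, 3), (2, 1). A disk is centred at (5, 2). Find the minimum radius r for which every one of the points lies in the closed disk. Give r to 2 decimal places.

The required radius is the distance from (5, 2) to the farthest point.
Squared distances: 130, 290, 305, 185, 197, 10.
Maximum is 305, attained at (-11, 9).
r = √305 ≈ 17.46.

17.46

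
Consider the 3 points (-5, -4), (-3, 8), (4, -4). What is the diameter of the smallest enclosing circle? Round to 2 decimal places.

14.08

Call the three points A, B, C in the order given.
Side lengths²: AB² = 148, AC² = 81, BC² = 193.
Since BC² = 193 < 148 + 81 = 229, the triangle is acute, so the smallest enclosing circle is the circumcircle.
Circumcentre = (-0.5, 17/12), r² = 7141/144.
Diameter = 2r = 2√(7141/144) ≈ 14.08.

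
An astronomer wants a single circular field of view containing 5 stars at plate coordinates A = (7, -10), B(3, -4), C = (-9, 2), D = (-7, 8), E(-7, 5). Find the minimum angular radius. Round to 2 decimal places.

11.40

The minimum enclosing circle of a finite set is fixed by two of the points (as a diameter) or three (as a circumcircle).
The farthest pair is A–D with squared distance 520. The circle on this segment as diameter has centre (0, -1) and r² = 520/4 = 130.
Check B: distance² to centre = 18 ≤ 130, so it lies inside.
All remaining points lie in this disk, and no smaller disk contains both endpoints, so this is the minimum enclosing circle.
r = √130 ≈ 11.40.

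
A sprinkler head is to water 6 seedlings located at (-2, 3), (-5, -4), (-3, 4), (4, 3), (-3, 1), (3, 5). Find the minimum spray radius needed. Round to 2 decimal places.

6.02

The farthest pair is (-5, -4)–(3, 5) with squared distance 145. The circle on this segment as diameter has centre (-1, 0.5) and r² = 145/4 = 36.25.
Check (-2, 3): distance² to centre = 7.25 ≤ 36.25, so it lies inside.
All remaining points lie in this disk, and no smaller disk contains both endpoints, so this is the minimum enclosing circle.
r = √(36.25) ≈ 6.02.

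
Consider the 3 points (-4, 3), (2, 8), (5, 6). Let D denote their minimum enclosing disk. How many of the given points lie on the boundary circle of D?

Call the three points A, B, C in the order given.
Side lengths²: AB² = 61, AC² = 90, BC² = 13.
Since AC² = 90 ≥ 61 + 13 = 74, the angle opposite AC is not acute, so the smallest enclosing circle has AC as diameter.
Centre = midpoint of AC = (0.5, 4.5), r² = 90/4 = 22.5.
The points at distance exactly r from the centre are (-4, 3), (5, 6) — 2 points.

2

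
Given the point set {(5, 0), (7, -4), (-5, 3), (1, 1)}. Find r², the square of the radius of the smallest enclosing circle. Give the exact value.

48.25

The farthest pair is (7, -4)–(-5, 3) with squared distance 193. The circle on this segment as diameter has centre (1, -0.5) and r² = 193/4 = 48.25.
Check (5, 0): distance² to centre = 16.25 ≤ 48.25, so it lies inside.
All remaining points lie in this disk, and no smaller disk contains both endpoints, so this is the minimum enclosing circle.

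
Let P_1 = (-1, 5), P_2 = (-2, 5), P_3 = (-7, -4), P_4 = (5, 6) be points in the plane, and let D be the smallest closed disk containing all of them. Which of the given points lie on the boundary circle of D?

P_3, P_4

By Welzl's lemma the MEC is supported by two points (diametrically opposite) or three points (on a circumcircle).
The farthest pair is P_3–P_4 with squared distance 244. The circle on this segment as diameter has centre (-1, 1) and r² = 244/4 = 61.
Check P_1: distance² to centre = 16 ≤ 61, so it lies inside.
All remaining points lie in this disk, and no smaller disk contains both endpoints, so this is the minimum enclosing circle.
The points at distance exactly r from the centre are P_3, P_4 — 2 points.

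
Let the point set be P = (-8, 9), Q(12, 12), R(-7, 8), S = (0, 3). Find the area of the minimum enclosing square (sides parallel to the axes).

400

The bounding box has width 20 and height 9.
An axis-aligned square enclosing the set must have side ≥ max(width, height).
So the minimum side is max(20, 9) = 20.
Area = 20² = 400.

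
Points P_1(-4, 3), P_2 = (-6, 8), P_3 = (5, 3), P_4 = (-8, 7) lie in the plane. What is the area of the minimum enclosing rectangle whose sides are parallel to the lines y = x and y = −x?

In coordinates u = x + y, v = x − y the rectangle is axis-aligned; the map (x,y)→(u,v) scales areas by 2.
u-values: -1, 2, 8, -1; range = 8 − (-1) = 9.
v-values: -7, -14, 2, -15; range = 2 − (-15) = 17.
Area = (9 × 17) / 2 = 76.5.

76.5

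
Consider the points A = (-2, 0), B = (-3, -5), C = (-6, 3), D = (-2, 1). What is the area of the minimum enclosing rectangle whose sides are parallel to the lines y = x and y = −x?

38.5

In coordinates u = x + y, v = x − y the rectangle is axis-aligned; the map (x,y)→(u,v) scales areas by 2.
u-values: -2, -8, -3, -1; range = -1 − (-8) = 7.
v-values: -2, 2, -9, -3; range = 2 − (-9) = 11.
Area = (7 × 11) / 2 = 38.5.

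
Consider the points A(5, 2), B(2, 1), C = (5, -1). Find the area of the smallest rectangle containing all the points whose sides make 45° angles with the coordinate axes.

In coordinates u = x + y, v = x − y the rectangle is axis-aligned; the map (x,y)→(u,v) scales areas by 2.
u-values: 7, 3, 4; range = 7 − 3 = 4.
v-values: 3, 1, 6; range = 6 − 1 = 5.
Area = (4 × 5) / 2 = 10.

10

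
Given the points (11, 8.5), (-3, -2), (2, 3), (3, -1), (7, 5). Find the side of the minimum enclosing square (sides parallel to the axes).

The bounding box has width 14 and height 10.5.
An axis-aligned square enclosing the set must have side ≥ max(width, height).
So the minimum side is max(14, 10.5) = 14.

14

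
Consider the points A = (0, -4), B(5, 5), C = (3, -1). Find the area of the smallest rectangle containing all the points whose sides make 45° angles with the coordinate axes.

In coordinates u = x + y, v = x − y the rectangle is axis-aligned; the map (x,y)→(u,v) scales areas by 2.
u-values: -4, 10, 2; range = 10 − (-4) = 14.
v-values: 4, 0, 4; range = 4 − 0 = 4.
Area = (14 × 4) / 2 = 28.

28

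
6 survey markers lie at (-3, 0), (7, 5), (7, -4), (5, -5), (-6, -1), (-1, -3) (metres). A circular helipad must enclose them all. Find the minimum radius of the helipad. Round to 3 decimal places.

7.347

By Welzl's lemma the MEC is supported by two points (diametrically opposite) or three points (on a circumcircle).
The minimum enclosing circle is determined by three boundary points: (7, 5), (7, -4), (-6, -1).
Their circumcentre is (31/26, 0.5) with r² = 18245/338.
The farthest remaining point (5, -5) is at distance² 15125/338 ≤ 18245/338.
r = √(18245/338) ≈ 7.347.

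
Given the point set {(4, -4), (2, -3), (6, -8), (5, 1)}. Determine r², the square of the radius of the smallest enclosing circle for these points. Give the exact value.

A smallest enclosing disk is always determined by at most three of the input points on its boundary.
The farthest pair is (6, -8)–(5, 1) with squared distance 82. The circle on this segment as diameter has centre (5.5, -3.5) and r² = 82/4 = 20.5.
Check (4, -4): distance² to centre = 2.5 ≤ 20.5, so it lies inside.
All remaining points lie in this disk, and no smaller disk contains both endpoints, so this is the minimum enclosing circle.

20.5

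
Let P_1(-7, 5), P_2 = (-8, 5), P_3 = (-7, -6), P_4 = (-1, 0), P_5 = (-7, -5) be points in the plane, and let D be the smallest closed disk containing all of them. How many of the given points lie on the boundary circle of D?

By Welzl's lemma the MEC is supported by two points (diametrically opposite) or three points (on a circumcircle).
The minimum enclosing circle is determined by three boundary points: P_2, P_3, P_4.
Their circumcentre is (-79/12, -5/12) with r² = 2257/72.
The farthest remaining point P_1 is at distance² 2125/72 ≤ 2257/72.
The points at distance exactly r from the centre are P_2, P_3, P_4 — 3 points.

3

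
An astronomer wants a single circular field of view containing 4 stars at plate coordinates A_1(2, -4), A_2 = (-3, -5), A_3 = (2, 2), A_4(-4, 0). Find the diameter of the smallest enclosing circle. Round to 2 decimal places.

8.60

A smallest enclosing disk is always determined by at most three of the input points on its boundary.
The farthest pair is A_2–A_3 with squared distance 74. The circle on this segment as diameter has centre (-0.5, -1.5) and r² = 74/4 = 18.5.
Check A_1: distance² to centre = 12.5 ≤ 18.5, so it lies inside.
All remaining points lie in this disk, and no smaller disk contains both endpoints, so this is the minimum enclosing circle.
Diameter = 2r = 2√(18.5) ≈ 8.60.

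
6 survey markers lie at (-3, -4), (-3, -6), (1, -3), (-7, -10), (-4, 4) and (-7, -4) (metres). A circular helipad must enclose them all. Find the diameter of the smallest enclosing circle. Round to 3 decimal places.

The minimum enclosing circle of a finite set is fixed by two of the points (as a diameter) or three (as a circumcircle).
The farthest pair is (-7, -10)–(-4, 4) with squared distance 205. The circle on this segment as diameter has centre (-5.5, -3) and r² = 205/4 = 51.25.
Check (-3, -4): distance² to centre = 7.25 ≤ 51.25, so it lies inside.
All remaining points lie in this disk, and no smaller disk contains both endpoints, so this is the minimum enclosing circle.
Diameter = 2r = 2√(51.25) ≈ 14.318.

14.318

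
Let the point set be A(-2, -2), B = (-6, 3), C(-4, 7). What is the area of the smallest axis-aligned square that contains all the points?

The bounding box has width 4 and height 9.
An axis-aligned square enclosing the set must have side ≥ max(width, height).
So the minimum side is max(4, 9) = 9.
Area = 9² = 81.

81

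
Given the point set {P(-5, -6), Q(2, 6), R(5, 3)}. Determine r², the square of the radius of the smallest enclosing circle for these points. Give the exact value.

Side lengths²: PQ² = 193, PR² = 181, QR² = 18.
Since PQ² = 193 < 181 + 18 = 199, the triangle is acute, so the smallest enclosing circle is the circumcircle.
Circumcentre = (-45/38, -7/38), r² = 34933/722.

34933/722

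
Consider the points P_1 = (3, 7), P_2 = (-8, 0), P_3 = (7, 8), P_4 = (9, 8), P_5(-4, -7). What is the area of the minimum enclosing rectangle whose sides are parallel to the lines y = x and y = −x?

154

In coordinates u = x + y, v = x − y the rectangle is axis-aligned; the map (x,y)→(u,v) scales areas by 2.
u-values: 10, -8, 15, 17, -11; range = 17 − (-11) = 28.
v-values: -4, -8, -1, 1, 3; range = 3 − (-8) = 11.
Area = (28 × 11) / 2 = 154.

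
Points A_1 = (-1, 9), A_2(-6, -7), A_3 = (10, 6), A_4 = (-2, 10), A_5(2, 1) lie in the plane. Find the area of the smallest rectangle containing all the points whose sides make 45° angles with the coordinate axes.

232

In coordinates u = x + y, v = x − y the rectangle is axis-aligned; the map (x,y)→(u,v) scales areas by 2.
u-values: 8, -13, 16, 8, 3; range = 16 − (-13) = 29.
v-values: -10, 1, 4, -12, 1; range = 4 − (-12) = 16.
Area = (29 × 16) / 2 = 232.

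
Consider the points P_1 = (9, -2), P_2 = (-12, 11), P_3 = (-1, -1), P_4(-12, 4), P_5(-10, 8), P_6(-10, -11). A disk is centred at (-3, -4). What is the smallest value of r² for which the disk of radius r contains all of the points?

306

The required radius is the distance from (-3, -4) to the farthest point.
Squared distances: 148, 306, 13, 145, 193, 98.
Maximum is 306, attained at P_2.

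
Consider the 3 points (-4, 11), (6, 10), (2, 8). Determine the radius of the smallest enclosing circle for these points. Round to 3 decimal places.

5.025

Call the three points A, B, C in the order given.
Side lengths²: AB² = 101, AC² = 45, BC² = 20.
Since AB² = 101 ≥ 45 + 20 = 65, the angle opposite AB is not acute, so the smallest enclosing circle has AB as diameter.
Centre = midpoint of AB = (1, 10.5), r² = 101/4 = 25.25.
r = √(25.25) ≈ 5.025.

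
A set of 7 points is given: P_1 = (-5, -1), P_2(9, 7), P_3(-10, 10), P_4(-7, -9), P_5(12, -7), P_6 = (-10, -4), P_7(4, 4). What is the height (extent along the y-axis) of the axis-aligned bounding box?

19

max y = 10, min y = -9, so height = 19.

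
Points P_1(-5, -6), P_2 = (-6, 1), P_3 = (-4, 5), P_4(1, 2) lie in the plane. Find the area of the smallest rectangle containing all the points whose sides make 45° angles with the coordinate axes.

In coordinates u = x + y, v = x − y the rectangle is axis-aligned; the map (x,y)→(u,v) scales areas by 2.
u-values: -11, -5, 1, 3; range = 3 − (-11) = 14.
v-values: 1, -7, -9, -1; range = 1 − (-9) = 10.
Area = (14 × 10) / 2 = 70.

70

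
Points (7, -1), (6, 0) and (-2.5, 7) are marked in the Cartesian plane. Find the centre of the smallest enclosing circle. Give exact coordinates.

Call the three points A, B, C in the order given.
Side lengths²: AB² = 2, AC² = 154.25, BC² = 121.25.
Since AC² = 154.25 ≥ 121.25 + 2 = 123.25, the angle opposite AC is not acute, so the smallest enclosing circle has AC as diameter.
Centre = midpoint of AC = (2.25, 3), r² = 154.25/4 = 38.5625.
Centre = (2.25, 3).

(2.25, 3)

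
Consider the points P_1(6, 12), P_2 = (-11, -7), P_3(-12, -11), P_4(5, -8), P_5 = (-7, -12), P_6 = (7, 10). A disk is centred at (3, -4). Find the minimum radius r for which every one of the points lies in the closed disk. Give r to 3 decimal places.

The required radius is the distance from (3, -4) to the farthest point.
Squared distances: 265, 205, 274, 20, 164, 212.
Maximum is 274, attained at P_3.
r = √274 ≈ 16.553.

16.553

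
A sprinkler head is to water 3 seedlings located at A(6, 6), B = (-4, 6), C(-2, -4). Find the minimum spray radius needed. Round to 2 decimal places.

Side lengths²: AB² = 100, AC² = 164, BC² = 104.
Since AC² = 164 < 104 + 100 = 204, the triangle is acute, so the smallest enclosing circle is the circumcircle.
Circumcentre = (1, 1.8), r² = 42.64.
r = √(42.64) ≈ 6.53.

6.53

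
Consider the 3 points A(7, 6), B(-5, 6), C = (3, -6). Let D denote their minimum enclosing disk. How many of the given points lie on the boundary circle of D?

3

Side lengths²: AB² = 144, AC² = 160, BC² = 208.
Since BC² = 208 < 160 + 144 = 304, the triangle is acute, so the smallest enclosing circle is the circumcircle.
Circumcentre = (1, 4/3), r² = 520/9.
The points at distance exactly r from the centre are A, B, C — 3 points.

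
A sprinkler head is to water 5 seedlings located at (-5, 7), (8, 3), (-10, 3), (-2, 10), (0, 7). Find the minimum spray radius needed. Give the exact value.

By Welzl's lemma the MEC is supported by two points (diametrically opposite) or three points (on a circumcircle).
The farthest pair is (8, 3)–(-10, 3) with squared distance 324. The circle on this segment as diameter has centre (-1, 3) and r² = 324/4 = 81.
Check (-5, 7): distance² to centre = 32 ≤ 81, so it lies inside.
All remaining points lie in this disk, and no smaller disk contains both endpoints, so this is the minimum enclosing circle.
r = √81 = 9.

9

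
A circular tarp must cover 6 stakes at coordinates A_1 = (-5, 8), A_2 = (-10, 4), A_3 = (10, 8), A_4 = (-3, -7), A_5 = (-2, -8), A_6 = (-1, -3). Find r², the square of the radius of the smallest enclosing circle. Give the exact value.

33800/289

The minimum enclosing circle is determined by three boundary points: A_2, A_3, A_5.
Their circumcentre is (12/17, 42/17) with r² = 33800/289.
The farthest remaining point A_4 is at distance² 29890/289 ≤ 33800/289.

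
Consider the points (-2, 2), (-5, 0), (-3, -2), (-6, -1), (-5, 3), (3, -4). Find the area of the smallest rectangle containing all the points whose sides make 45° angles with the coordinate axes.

In coordinates u = x + y, v = x − y the rectangle is axis-aligned; the map (x,y)→(u,v) scales areas by 2.
u-values: 0, -5, -5, -7, -2, -1; range = 0 − (-7) = 7.
v-values: -4, -5, -1, -5, -8, 7; range = 7 − (-8) = 15.
Area = (7 × 15) / 2 = 52.5.

52.5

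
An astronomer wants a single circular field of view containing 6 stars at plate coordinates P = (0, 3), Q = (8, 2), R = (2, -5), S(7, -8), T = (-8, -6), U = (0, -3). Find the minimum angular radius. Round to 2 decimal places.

The minimum enclosing circle is determined by three boundary points: Q, S, T.
Their circumcentre is (5/38, -43/19) with r² = 115645/1444.
The farthest remaining point P is at distance² 40025/1444 ≤ 115645/1444.
r = √(115645/1444) ≈ 8.95.

8.95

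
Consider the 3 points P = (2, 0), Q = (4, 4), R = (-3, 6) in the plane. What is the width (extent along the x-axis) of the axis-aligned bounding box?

7

max x = 4, min x = -3, so width = 7.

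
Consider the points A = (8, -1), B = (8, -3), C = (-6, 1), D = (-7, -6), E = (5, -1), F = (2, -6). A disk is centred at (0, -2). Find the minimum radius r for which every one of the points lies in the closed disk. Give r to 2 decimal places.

The required radius is the distance from (0, -2) to the farthest point.
Squared distances: 65, 65, 45, 65, 26, 20.
Maximum is 65, attained at A.
r = √65 ≈ 8.06.

8.06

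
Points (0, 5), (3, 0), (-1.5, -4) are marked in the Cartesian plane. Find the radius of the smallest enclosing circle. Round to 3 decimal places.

4.562

Call the three points A, B, C in the order given.
Side lengths²: AB² = 34, AC² = 83.25, BC² = 36.25.
Since AC² = 83.25 ≥ 36.25 + 34 = 70.25, the angle opposite AC is not acute, so the smallest enclosing circle has AC as diameter.
Centre = midpoint of AC = (-0.75, 0.5), r² = 83.25/4 = 20.8125.
r = √(20.8125) ≈ 4.562.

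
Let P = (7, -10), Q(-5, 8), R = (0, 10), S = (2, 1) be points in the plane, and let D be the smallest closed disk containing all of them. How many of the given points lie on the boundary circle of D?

3

By Welzl's lemma the MEC is supported by two points (diametrically opposite) or three points (on a circumcircle).
The minimum enclosing circle is determined by three boundary points: P, Q, R.
Their circumcentre is (53/38, -14/19) with r² = 169273/1444.
The farthest remaining point S is at distance² 4885/1444 ≤ 169273/1444.
The points at distance exactly r from the centre are P, Q, R — 3 points.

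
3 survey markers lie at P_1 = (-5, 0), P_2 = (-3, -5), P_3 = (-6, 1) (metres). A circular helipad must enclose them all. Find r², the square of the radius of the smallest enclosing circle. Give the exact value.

Side lengths²: P_1P_2² = 29, P_1P_3² = 2, P_2P_3² = 45.
Since P_2P_3² = 45 ≥ 29 + 2 = 31, the angle opposite P_2P_3 is not acute, so the smallest enclosing circle has P_2P_3 as diameter.
Centre = midpoint of P_2P_3 = (-4.5, -2), r² = 45/4 = 11.25.

11.25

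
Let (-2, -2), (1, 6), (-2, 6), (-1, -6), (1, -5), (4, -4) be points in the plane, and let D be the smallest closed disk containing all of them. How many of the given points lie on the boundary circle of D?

The minimum enclosing circle of a finite set is fixed by two of the points (as a diameter) or three (as a circumcircle).
The minimum enclosing circle is determined by three boundary points: (1, 6), (-2, 6), (-1, -6).
Their circumcentre is (-0.5, 1/12) with r² = 5365/144.
The farthest remaining point (4, -4) is at distance² 5317/144 ≤ 5365/144.
The points at distance exactly r from the centre are (1, 6), (-2, 6), (-1, -6) — 3 points.

3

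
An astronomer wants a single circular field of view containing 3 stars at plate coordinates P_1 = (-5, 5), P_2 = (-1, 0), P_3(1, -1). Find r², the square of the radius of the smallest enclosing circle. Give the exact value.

Side lengths²: P_1P_2² = 41, P_1P_3² = 72, P_2P_3² = 5.
Since P_1P_3² = 72 ≥ 41 + 5 = 46, the angle opposite P_1P_3 is not acute, so the smallest enclosing circle has P_1P_3 as diameter.
Centre = midpoint of P_1P_3 = (-2, 2), r² = 72/4 = 18.

18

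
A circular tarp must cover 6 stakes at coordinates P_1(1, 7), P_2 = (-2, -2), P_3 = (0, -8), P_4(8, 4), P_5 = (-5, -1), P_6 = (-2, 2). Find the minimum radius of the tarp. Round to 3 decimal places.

The minimum enclosing circle is determined by three boundary points: P_1, P_3, P_4.
Their circumcentre is (17/9, -16/27) with r² = 42601/729.
The farthest remaining point P_5 is at distance² 34717/729 ≤ 42601/729.
r = √(42601/729) ≈ 7.644.

7.644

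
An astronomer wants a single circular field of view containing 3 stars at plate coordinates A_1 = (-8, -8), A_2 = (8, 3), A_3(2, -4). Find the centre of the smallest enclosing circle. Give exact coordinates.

(0, -2.5)

Side lengths²: A_1A_2² = 377, A_1A_3² = 116, A_2A_3² = 85.
Since A_1A_2² = 377 ≥ 116 + 85 = 201, the angle opposite A_1A_2 is not acute, so the smallest enclosing circle has A_1A_2 as diameter.
Centre = midpoint of A_1A_2 = (0, -2.5), r² = 377/4 = 94.25.
Centre = (0, -2.5).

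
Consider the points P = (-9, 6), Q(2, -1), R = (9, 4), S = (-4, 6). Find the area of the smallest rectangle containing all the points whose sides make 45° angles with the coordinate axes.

160

In coordinates u = x + y, v = x − y the rectangle is axis-aligned; the map (x,y)→(u,v) scales areas by 2.
u-values: -3, 1, 13, 2; range = 13 − (-3) = 16.
v-values: -15, 3, 5, -10; range = 5 − (-15) = 20.
Area = (16 × 20) / 2 = 160.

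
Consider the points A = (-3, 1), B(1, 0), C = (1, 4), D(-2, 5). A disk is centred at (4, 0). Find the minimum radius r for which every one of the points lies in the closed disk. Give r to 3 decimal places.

7.810

The required radius is the distance from (4, 0) to the farthest point.
Squared distances: 50, 9, 25, 61.
Maximum is 61, attained at D.
r = √61 ≈ 7.810.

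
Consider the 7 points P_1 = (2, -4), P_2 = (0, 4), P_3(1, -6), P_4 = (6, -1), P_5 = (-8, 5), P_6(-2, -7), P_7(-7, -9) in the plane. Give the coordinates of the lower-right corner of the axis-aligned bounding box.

x-range [-8, 6], y-range [-9, 5].
The lower-right corner is (6, -9).

(6, -9)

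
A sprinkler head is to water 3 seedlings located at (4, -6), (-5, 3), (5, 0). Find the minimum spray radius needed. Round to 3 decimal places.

Call the three points A, B, C in the order given.
Side lengths²: AB² = 162, AC² = 37, BC² = 109.
Since AB² = 162 ≥ 109 + 37 = 146, the angle opposite AB is not acute, so the smallest enclosing circle has AB as diameter.
Centre = midpoint of AB = (-0.5, -1.5), r² = 162/4 = 40.5.
r = √(40.5) ≈ 6.364.

6.364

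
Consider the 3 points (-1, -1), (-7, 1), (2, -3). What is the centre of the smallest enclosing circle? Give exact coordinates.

(-2.5, -1)

Call the three points A, B, C in the order given.
Side lengths²: AB² = 40, AC² = 13, BC² = 97.
Since BC² = 97 ≥ 40 + 13 = 53, the angle opposite BC is not acute, so the smallest enclosing circle has BC as diameter.
Centre = midpoint of BC = (-2.5, -1), r² = 97/4 = 24.25.
Centre = (-2.5, -1).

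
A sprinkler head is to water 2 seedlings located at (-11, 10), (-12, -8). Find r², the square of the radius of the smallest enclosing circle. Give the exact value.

81.25

The smallest circle enclosing two points has them as diameter endpoints.
Centre = midpoint = (-11.5, 1); r² = |(-11, 10)−(-12, -8)|²/4 = 325/4 = 81.25.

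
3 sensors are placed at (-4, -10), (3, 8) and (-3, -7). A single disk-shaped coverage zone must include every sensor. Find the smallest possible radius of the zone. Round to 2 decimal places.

9.66

Call the three points A, B, C in the order given.
Side lengths²: AB² = 373, AC² = 10, BC² = 261.
Since AB² = 373 ≥ 261 + 10 = 271, the angle opposite AB is not acute, so the smallest enclosing circle has AB as diameter.
Centre = midpoint of AB = (-0.5, -1), r² = 373/4 = 93.25.
r = √(93.25) ≈ 9.66.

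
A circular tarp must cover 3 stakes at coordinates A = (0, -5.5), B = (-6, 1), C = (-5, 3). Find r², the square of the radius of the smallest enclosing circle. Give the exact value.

24.3125

Side lengths²: AB² = 78.25, AC² = 97.25, BC² = 5.
Since AC² = 97.25 ≥ 78.25 + 5 = 83.25, the angle opposite AC is not acute, so the smallest enclosing circle has AC as diameter.
Centre = midpoint of AC = (-2.5, -1.25), r² = 97.25/4 = 24.3125.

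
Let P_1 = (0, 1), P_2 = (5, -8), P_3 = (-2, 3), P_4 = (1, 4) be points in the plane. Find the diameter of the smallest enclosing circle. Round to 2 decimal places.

A smallest enclosing disk is always determined by at most three of the input points on its boundary.
The farthest pair is P_2–P_3 with squared distance 170. The circle on this segment as diameter has centre (1.5, -2.5) and r² = 170/4 = 42.5.
Check P_1: distance² to centre = 14.5 ≤ 42.5, so it lies inside.
All remaining points lie in this disk, and no smaller disk contains both endpoints, so this is the minimum enclosing circle.
Diameter = 2r = 2√(42.5) ≈ 13.04.

13.04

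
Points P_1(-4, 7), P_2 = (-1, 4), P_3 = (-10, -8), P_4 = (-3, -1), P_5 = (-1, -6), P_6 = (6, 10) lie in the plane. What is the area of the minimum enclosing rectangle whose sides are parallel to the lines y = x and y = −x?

272

In coordinates u = x + y, v = x − y the rectangle is axis-aligned; the map (x,y)→(u,v) scales areas by 2.
u-values: 3, 3, -18, -4, -7, 16; range = 16 − (-18) = 34.
v-values: -11, -5, -2, -2, 5, -4; range = 5 − (-11) = 16.
Area = (34 × 16) / 2 = 272.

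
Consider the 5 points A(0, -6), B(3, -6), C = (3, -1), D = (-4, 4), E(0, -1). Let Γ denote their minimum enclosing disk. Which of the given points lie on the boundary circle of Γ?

B, D

A smallest enclosing disk is always determined by at most three of the input points on its boundary.
The farthest pair is B–D with squared distance 149. The circle on this segment as diameter has centre (-0.5, -1) and r² = 149/4 = 37.25.
Check A: distance² to centre = 25.25 ≤ 37.25, so it lies inside.
All remaining points lie in this disk, and no smaller disk contains both endpoints, so this is the minimum enclosing circle.
The points at distance exactly r from the centre are B, D — 2 points.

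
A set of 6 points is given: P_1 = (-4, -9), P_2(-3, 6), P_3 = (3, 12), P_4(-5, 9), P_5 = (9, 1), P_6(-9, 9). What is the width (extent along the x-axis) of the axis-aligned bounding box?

max x = 9, min x = -9, so width = 18.

18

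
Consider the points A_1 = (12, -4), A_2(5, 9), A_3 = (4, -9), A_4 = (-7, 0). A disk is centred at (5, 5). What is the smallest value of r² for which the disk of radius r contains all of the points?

The required radius is the distance from (5, 5) to the farthest point.
Squared distances: 130, 16, 197, 169.
Maximum is 197, attained at A_3.

197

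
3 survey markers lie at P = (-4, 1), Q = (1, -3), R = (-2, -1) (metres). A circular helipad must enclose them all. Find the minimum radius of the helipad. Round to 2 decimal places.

3.20

Side lengths²: PQ² = 41, PR² = 8, QR² = 13.
Since PQ² = 41 ≥ 13 + 8 = 21, the angle opposite PQ is not acute, so the smallest enclosing circle has PQ as diameter.
Centre = midpoint of PQ = (-1.5, -1), r² = 41/4 = 10.25.
r = √(10.25) ≈ 3.20.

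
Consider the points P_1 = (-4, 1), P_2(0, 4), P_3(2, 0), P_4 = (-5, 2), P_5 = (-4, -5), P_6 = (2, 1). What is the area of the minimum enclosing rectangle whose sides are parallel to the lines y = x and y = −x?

58.5

In coordinates u = x + y, v = x − y the rectangle is axis-aligned; the map (x,y)→(u,v) scales areas by 2.
u-values: -3, 4, 2, -3, -9, 3; range = 4 − (-9) = 13.
v-values: -5, -4, 2, -7, 1, 1; range = 2 − (-7) = 9.
Area = (13 × 9) / 2 = 58.5.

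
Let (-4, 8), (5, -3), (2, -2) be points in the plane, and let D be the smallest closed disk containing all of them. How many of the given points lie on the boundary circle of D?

Call the three points A, B, C in the order given.
Side lengths²: AB² = 202, AC² = 136, BC² = 10.
Since AB² = 202 ≥ 136 + 10 = 146, the angle opposite AB is not acute, so the smallest enclosing circle has AB as diameter.
Centre = midpoint of AB = (0.5, 2.5), r² = 202/4 = 50.5.
The points at distance exactly r from the centre are (-4, 8), (5, -3) — 2 points.

2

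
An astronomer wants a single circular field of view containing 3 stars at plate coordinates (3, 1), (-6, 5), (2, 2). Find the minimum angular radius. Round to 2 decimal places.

4.92

Call the three points A, B, C in the order given.
Side lengths²: AB² = 97, AC² = 2, BC² = 73.
Since AB² = 97 ≥ 73 + 2 = 75, the angle opposite AB is not acute, so the smallest enclosing circle has AB as diameter.
Centre = midpoint of AB = (-1.5, 3), r² = 97/4 = 24.25.
r = √(24.25) ≈ 4.92.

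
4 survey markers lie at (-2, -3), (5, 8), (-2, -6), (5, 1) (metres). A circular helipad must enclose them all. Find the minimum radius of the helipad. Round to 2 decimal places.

7.83

By Welzl's lemma the MEC is supported by two points (diametrically opposite) or three points (on a circumcircle).
The farthest pair is (5, 8)–(-2, -6) with squared distance 245. The circle on this segment as diameter has centre (1.5, 1) and r² = 245/4 = 61.25.
Check (-2, -3): distance² to centre = 28.25 ≤ 61.25, so it lies inside.
All remaining points lie in this disk, and no smaller disk contains both endpoints, so this is the minimum enclosing circle.
r = √(61.25) ≈ 7.83.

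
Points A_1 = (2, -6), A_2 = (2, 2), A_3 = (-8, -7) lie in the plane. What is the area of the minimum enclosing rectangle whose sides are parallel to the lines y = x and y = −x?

85.5

In coordinates u = x + y, v = x − y the rectangle is axis-aligned; the map (x,y)→(u,v) scales areas by 2.
u-values: -4, 4, -15; range = 4 − (-15) = 19.
v-values: 8, 0, -1; range = 8 − (-1) = 9.
Area = (19 × 9) / 2 = 85.5.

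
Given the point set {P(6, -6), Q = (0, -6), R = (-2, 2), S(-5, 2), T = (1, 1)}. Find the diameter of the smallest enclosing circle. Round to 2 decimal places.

13.60

A smallest enclosing disk is always determined by at most three of the input points on its boundary.
The farthest pair is P–S with squared distance 185. The circle on this segment as diameter has centre (0.5, -2) and r² = 185/4 = 46.25.
Check Q: distance² to centre = 16.25 ≤ 46.25, so it lies inside.
All remaining points lie in this disk, and no smaller disk contains both endpoints, so this is the minimum enclosing circle.
Diameter = 2r = 2√(46.25) ≈ 13.60.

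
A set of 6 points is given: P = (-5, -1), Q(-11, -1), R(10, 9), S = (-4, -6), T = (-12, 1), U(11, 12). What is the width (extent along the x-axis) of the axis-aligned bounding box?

max x = 11, min x = -12, so width = 23.

23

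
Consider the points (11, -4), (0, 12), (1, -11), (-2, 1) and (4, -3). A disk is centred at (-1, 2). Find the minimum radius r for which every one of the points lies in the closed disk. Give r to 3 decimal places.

13.416

The required radius is the distance from (-1, 2) to the farthest point.
Squared distances: 180, 101, 173, 2, 50.
Maximum is 180, attained at (11, -4).
r = √180 ≈ 13.416.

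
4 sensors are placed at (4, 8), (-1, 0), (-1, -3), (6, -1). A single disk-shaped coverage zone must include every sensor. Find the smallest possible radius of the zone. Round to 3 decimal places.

A smallest enclosing disk is always determined by at most three of the input points on its boundary.
The farthest pair is (4, 8)–(-1, -3) with squared distance 146. The circle on this segment as diameter has centre (1.5, 2.5) and r² = 146/4 = 36.5.
Check (-1, 0): distance² to centre = 12.5 ≤ 36.5, so it lies inside.
All remaining points lie in this disk, and no smaller disk contains both endpoints, so this is the minimum enclosing circle.
r = √(36.5) ≈ 6.042.

6.042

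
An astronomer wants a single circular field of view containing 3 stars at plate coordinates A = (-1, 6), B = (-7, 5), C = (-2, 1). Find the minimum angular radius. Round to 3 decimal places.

Side lengths²: AB² = 37, AC² = 26, BC² = 41.
Since BC² = 41 < 37 + 26 = 63, the triangle is acute, so the smallest enclosing circle is the circumcircle.
Circumcentre = (-217/58, 229/58), r² = 19721/1682.
r = √(19721/1682) ≈ 3.424.

3.424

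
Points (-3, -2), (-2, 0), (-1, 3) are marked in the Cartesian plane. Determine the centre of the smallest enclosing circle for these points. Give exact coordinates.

Call the three points A, B, C in the order given.
Side lengths²: AB² = 5, AC² = 29, BC² = 10.
Since AC² = 29 ≥ 10 + 5 = 15, the angle opposite AC is not acute, so the smallest enclosing circle has AC as diameter.
Centre = midpoint of AC = (-2, 0.5), r² = 29/4 = 7.25.
Centre = (-2, 0.5).

(-2, 0.5)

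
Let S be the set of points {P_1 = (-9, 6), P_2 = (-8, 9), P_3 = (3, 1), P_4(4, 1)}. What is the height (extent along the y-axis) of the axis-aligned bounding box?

max y = 9, min y = 1, so height = 8.

8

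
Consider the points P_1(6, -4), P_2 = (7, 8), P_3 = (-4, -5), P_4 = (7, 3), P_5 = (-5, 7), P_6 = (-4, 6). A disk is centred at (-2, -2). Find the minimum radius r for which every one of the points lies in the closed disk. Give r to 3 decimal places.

The required radius is the distance from (-2, -2) to the farthest point.
Squared distances: 68, 181, 13, 106, 90, 68.
Maximum is 181, attained at P_2.
r = √181 ≈ 13.454.

13.454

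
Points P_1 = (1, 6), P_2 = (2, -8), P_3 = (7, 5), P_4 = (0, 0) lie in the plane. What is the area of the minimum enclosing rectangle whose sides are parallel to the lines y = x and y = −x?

In coordinates u = x + y, v = x − y the rectangle is axis-aligned; the map (x,y)→(u,v) scales areas by 2.
u-values: 7, -6, 12, 0; range = 12 − (-6) = 18.
v-values: -5, 10, 2, 0; range = 10 − (-5) = 15.
Area = (18 × 15) / 2 = 135.

135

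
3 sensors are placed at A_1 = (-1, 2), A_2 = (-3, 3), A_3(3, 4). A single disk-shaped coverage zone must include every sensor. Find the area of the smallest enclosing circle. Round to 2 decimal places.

Side lengths²: A_1A_2² = 5, A_1A_3² = 20, A_2A_3² = 37.
Since A_2A_3² = 37 ≥ 20 + 5 = 25, the angle opposite A_2A_3 is not acute, so the smallest enclosing circle has A_2A_3 as diameter.
Centre = midpoint of A_2A_3 = (0, 3.5), r² = 37/4 = 9.25.
Area = π·r² = π·9.25 ≈ 29.06.

29.06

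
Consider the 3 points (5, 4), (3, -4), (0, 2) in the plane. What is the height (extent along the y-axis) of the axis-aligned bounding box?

max y = 4, min y = -4, so height = 8.

8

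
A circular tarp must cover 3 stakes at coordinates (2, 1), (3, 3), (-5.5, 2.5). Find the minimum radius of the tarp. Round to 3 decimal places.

4.257

Call the three points A, B, C in the order given.
Side lengths²: AB² = 5, AC² = 58.5, BC² = 72.5.
Since BC² = 72.5 ≥ 58.5 + 5 = 63.5, the angle opposite BC is not acute, so the smallest enclosing circle has BC as diameter.
Centre = midpoint of BC = (-1.25, 2.75), r² = 72.5/4 = 18.125.
r = √(18.125) ≈ 4.257.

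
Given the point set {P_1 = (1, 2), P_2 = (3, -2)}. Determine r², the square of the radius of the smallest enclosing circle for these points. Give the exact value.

5

The smallest circle enclosing two points has them as diameter endpoints.
Centre = midpoint = (2, 0); r² = |P_1P_2|²/4 = 20/4 = 5.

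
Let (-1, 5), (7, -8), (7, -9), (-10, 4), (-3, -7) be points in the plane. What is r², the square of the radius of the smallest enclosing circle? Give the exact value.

A smallest enclosing disk is always determined by at most three of the input points on its boundary.
The farthest pair is (7, -9)–(-10, 4) with squared distance 458. The circle on this segment as diameter has centre (-1.5, -2.5) and r² = 458/4 = 114.5.
Check (-1, 5): distance² to centre = 56.5 ≤ 114.5, so it lies inside.
All remaining points lie in this disk, and no smaller disk contains both endpoints, so this is the minimum enclosing circle.

114.5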